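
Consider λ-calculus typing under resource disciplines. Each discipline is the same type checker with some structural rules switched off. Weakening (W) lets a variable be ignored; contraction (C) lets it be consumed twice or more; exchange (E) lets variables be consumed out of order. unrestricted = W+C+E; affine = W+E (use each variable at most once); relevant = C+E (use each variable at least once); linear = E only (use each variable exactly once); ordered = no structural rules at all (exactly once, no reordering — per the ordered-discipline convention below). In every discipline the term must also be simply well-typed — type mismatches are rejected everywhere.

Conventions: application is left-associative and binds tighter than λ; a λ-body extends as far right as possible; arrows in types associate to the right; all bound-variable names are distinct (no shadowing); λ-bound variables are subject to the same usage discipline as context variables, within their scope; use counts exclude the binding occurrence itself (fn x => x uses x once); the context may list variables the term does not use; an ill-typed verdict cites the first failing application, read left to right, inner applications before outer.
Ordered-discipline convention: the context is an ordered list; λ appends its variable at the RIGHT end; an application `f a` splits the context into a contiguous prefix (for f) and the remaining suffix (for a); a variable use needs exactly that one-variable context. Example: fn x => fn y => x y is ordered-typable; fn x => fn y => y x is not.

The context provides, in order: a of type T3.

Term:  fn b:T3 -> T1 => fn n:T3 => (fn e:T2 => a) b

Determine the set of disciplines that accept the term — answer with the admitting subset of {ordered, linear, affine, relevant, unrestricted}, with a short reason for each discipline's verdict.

accepted by: none
usage: a ×1, b (bound) ×1, n (bound) ×0, e (bound) ×0
order of uses: a, b
typing: ill-typed: argument of type T3 -> T1 where T2 is required
ordered ✗ (not simply typable)
linear ✗ (fails simple typing)
affine ✗ (a type mismatch blocks all five)
relevant ✗ (the type mismatch rejects it)
unrestricted ✗ (not simply typable)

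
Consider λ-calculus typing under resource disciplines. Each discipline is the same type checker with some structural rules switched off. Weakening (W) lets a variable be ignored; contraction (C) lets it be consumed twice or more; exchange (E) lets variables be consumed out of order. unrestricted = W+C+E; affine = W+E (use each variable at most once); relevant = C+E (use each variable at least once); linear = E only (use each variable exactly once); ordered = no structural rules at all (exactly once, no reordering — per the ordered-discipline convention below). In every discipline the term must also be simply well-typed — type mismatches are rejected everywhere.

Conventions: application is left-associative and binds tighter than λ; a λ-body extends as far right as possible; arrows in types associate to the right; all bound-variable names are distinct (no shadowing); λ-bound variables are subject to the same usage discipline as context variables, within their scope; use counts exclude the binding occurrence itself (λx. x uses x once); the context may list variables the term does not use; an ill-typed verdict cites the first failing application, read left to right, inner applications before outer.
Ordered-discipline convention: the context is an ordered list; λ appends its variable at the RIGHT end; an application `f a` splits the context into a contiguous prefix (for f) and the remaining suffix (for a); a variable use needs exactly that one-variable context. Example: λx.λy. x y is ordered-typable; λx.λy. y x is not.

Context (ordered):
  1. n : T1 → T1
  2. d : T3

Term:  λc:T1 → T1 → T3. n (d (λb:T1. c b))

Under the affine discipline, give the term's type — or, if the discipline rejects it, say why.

not well-typed under affine — not simply typable
usage: n: 1×, d: 1×, c [bound]: 1×, b [bound]: 1×
left-to-right use order: n, d, c, b
typing: ill-typed: non-arrow in function slot: T3
summary: ordered ✗; linear ✗; affine ✗; relevant ✗; unrestricted ✗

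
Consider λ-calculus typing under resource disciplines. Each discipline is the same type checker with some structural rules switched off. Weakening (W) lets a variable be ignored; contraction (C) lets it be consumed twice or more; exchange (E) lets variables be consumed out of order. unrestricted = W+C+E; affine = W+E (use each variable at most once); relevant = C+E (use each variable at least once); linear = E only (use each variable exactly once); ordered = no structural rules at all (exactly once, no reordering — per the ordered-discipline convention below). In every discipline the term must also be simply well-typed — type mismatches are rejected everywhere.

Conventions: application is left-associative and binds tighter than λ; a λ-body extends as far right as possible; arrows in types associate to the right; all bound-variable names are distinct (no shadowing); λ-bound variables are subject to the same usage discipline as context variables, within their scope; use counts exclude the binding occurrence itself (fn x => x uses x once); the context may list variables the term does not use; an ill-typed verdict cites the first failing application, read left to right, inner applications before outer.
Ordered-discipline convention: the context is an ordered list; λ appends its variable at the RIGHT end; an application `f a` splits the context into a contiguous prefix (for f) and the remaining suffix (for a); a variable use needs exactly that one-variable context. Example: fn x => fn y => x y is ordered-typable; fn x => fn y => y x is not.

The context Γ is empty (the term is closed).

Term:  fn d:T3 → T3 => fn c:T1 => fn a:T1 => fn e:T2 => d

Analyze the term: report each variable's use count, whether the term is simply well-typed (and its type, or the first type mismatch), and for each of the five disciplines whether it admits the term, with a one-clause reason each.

counts: d [bound] ×1, c [bound] ×0, a [bound] ×0, e [bound] ×0
order of uses: d
typing: well-typed — term : (T3 → T3) → T1 → T1 → T2 → T3 → T3
ordered: ✗, c, a, e never used (weakening)
linear: ✗, c, a, e never used (weakening)
affine: ✓, at most one use each (d, c, a, e)
relevant: ✗, c, a, e never used (weakening)
unrestricted: ✓, typability at (T3 → T3) → T1 → T1 → T2 → T3 → T3 is all that's needed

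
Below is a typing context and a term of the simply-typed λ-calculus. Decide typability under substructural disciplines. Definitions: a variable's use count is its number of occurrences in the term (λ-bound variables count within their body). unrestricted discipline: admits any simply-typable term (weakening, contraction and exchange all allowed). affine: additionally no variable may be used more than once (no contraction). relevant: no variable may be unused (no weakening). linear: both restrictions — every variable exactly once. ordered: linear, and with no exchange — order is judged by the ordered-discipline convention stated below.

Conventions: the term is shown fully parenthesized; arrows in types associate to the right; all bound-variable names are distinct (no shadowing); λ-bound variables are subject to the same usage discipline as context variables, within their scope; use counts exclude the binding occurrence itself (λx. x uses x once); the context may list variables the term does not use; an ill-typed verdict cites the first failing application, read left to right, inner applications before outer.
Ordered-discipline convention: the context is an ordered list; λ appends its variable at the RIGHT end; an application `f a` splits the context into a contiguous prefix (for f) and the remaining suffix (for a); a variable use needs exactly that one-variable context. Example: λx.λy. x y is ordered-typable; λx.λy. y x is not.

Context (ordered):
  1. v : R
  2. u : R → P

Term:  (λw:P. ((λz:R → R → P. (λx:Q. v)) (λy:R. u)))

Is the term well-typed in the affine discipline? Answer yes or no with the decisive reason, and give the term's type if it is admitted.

yes — no duplicate uses among v, u, w, z, x, y; term : P → Q → R
counts: v=1, u=1, w (bound)=0, z (bound)=0, x (bound)=0, y (bound)=0
order of uses: v, u
typing: well-typed — term : P → Q → R
across the five disciplines: ordered ✗, linear ✗, affine ✓, relevant ✗, unrestricted ✓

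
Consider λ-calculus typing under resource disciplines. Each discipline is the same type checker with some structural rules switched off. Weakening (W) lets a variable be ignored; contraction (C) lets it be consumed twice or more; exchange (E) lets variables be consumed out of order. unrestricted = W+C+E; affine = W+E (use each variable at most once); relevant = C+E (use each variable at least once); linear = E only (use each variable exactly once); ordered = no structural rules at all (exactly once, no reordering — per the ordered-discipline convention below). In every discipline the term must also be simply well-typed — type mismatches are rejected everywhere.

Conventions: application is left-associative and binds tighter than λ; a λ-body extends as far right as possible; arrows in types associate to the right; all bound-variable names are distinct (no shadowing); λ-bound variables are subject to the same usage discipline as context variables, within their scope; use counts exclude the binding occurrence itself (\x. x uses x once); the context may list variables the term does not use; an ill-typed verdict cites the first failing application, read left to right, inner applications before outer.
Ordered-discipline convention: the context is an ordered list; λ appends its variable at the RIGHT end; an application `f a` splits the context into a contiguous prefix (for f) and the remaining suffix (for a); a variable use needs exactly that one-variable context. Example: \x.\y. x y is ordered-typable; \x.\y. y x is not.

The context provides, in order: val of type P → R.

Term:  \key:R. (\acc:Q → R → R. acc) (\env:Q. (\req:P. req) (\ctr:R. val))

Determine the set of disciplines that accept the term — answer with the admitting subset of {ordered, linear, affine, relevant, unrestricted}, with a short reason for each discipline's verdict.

admitted by: none
counts: val: 1×, key (λ-bound): 0×, acc (λ-bound): 1×, env (λ-bound): 0×, req (λ-bound): 1×, ctr (λ-bound): 0×
left-to-right use order: acc, req, val
typing: ill-typed: argument of type R → P → R where P is required
ordered: ✗, the type mismatch rejects it
linear: ✗, not simply typable
affine: ✗, fails simple typing
relevant: ✗, a type mismatch blocks all five
unrestricted: ✗, the type mismatch rejects it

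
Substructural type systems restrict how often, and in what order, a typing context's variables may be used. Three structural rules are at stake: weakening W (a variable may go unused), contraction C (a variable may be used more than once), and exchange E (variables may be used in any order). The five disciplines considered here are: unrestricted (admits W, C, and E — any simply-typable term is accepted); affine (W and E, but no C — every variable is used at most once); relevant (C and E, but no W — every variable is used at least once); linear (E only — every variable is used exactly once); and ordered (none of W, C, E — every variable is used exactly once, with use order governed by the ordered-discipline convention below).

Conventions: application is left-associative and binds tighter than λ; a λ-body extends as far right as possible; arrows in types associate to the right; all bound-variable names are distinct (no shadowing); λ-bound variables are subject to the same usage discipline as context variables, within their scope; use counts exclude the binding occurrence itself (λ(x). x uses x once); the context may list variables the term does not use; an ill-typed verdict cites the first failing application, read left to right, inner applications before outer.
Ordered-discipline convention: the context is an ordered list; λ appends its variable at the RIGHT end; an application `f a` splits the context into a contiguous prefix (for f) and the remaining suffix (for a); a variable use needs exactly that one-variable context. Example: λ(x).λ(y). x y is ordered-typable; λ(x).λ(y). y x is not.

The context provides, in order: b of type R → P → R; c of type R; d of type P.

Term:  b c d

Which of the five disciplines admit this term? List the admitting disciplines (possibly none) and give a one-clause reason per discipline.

admitted by: ordered, linear, affine, relevant, unrestricted
use counts: b: 1×; c: 1×; d: 1×
left-to-right use order: b, c, d
typing: the term checks, with type R
ordered: ✓ — single-use (b, c, d), ordered derivation ok
linear: ✓ — exactly-once usage across b, c, d
affine: ✓ — at most one use each (b, c, d)
relevant: ✓ — at least one use each (b, c, d)
unrestricted: ✓ — simply typable at R; W, C, E all held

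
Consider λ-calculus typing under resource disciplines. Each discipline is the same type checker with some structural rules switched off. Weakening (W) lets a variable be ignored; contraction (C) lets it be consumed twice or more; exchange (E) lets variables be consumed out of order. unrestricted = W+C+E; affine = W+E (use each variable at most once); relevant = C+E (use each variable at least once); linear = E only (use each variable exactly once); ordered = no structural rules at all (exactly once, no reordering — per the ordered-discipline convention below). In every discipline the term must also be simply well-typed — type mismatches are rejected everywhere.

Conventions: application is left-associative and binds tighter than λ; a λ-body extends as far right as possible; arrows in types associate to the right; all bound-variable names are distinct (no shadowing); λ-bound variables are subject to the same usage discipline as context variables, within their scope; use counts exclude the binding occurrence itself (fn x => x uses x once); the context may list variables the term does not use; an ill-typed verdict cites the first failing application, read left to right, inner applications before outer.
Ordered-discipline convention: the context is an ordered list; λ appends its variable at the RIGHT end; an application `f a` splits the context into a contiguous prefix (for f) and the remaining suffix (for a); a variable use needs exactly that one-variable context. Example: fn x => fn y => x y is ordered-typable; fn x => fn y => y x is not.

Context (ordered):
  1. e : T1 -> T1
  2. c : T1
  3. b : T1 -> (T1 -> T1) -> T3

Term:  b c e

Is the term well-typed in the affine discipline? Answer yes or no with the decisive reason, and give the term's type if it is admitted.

yes — e, c, b: no repeats, contraction unneeded; term : T3
counts: e: 1, c: 1, b: 1
order of uses: b, c, e
typing: the term checks, with type T3
per-discipline verdicts: ordered ✗ | linear ✓ | affine ✓ | relevant ✓ | unrestricted ✓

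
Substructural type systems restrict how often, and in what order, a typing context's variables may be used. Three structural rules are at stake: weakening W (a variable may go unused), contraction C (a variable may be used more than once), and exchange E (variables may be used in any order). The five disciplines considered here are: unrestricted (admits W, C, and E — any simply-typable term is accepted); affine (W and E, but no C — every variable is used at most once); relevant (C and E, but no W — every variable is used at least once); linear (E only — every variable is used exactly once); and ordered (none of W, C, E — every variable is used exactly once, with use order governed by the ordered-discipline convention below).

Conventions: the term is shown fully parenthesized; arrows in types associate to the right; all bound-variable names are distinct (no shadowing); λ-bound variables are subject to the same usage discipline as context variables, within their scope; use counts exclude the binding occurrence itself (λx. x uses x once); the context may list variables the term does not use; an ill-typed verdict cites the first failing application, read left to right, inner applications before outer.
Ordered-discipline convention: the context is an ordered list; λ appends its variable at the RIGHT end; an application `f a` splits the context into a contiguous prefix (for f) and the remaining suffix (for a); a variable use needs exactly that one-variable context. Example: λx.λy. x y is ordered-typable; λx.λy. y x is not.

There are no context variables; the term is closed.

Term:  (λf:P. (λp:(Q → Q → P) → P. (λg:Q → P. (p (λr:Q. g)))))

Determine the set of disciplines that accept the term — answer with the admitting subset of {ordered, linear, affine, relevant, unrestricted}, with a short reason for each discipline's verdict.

admitted in: affine, unrestricted
usage: f (λ-bound)=0, p (λ-bound)=1, g (λ-bound)=1, r (λ-bound)=0
uses in reading order: p, g
typing: well-typed at P → ((Q → Q → P) → P) → (Q → P) → P
ordered: ✗ — unused: f, r — weakening required
linear: ✗ — unused: f, r — weakening required
affine: ✓ — none of f, p, g, r used more than once
relevant: ✗ — unused: f, r — weakening required
unrestricted: ✓ — simply typable at P → ((Q → Q → P) → P) → (Q → P) → P; W, C, E all held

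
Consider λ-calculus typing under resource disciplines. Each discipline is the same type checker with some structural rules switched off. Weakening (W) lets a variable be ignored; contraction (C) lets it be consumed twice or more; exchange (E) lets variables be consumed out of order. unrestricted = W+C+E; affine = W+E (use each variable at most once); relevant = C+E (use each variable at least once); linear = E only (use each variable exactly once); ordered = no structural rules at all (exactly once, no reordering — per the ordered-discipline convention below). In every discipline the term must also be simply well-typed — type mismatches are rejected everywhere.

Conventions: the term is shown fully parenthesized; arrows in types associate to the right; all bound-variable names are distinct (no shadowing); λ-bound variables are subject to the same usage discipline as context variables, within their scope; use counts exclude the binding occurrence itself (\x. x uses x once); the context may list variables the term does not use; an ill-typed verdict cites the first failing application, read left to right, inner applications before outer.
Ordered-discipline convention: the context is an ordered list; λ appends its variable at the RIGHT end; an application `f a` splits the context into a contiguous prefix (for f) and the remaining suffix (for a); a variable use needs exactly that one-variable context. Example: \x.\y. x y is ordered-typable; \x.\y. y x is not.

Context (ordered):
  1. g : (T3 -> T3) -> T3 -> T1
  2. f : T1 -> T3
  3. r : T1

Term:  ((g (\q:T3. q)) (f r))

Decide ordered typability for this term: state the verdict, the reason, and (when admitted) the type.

yes — single-use (g, f, r, q), ordered derivation ok; term : T1
variable uses: g: 1, f: 1, r: 1, q [bound]: 1
uses in reading order: g, q, f, r
typing: well-typed at T1
all disciplines: ordered ✓, linear ✓, affine ✓, relevant ✓, unrestricted ✓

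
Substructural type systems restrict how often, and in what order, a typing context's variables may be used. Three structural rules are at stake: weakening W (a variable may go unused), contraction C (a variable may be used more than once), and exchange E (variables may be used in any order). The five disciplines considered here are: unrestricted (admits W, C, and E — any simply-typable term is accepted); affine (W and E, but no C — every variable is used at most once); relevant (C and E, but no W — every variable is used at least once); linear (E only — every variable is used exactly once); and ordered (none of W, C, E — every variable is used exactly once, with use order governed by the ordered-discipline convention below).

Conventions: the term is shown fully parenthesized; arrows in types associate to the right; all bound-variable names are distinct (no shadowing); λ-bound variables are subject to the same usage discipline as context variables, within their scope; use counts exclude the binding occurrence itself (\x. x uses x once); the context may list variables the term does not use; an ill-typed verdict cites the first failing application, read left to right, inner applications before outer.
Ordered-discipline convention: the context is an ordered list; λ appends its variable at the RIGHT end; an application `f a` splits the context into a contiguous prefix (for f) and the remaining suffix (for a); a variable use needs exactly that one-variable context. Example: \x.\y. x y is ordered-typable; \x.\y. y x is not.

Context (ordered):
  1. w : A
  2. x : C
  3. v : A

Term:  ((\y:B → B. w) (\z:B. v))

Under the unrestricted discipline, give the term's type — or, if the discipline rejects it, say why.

not well-typed under unrestricted — the type mismatch rejects it
usage: w: 1, x: 0, v: 1, y [bound]: 0, z [bound]: 0
use order (left to right): w, v
typing: ill-typed: an argument B → A mismatches the expected B → B
per-discipline verdicts: ordered ✗ | linear ✗ | affine ✗ | relevant ✗ | unrestricted ✗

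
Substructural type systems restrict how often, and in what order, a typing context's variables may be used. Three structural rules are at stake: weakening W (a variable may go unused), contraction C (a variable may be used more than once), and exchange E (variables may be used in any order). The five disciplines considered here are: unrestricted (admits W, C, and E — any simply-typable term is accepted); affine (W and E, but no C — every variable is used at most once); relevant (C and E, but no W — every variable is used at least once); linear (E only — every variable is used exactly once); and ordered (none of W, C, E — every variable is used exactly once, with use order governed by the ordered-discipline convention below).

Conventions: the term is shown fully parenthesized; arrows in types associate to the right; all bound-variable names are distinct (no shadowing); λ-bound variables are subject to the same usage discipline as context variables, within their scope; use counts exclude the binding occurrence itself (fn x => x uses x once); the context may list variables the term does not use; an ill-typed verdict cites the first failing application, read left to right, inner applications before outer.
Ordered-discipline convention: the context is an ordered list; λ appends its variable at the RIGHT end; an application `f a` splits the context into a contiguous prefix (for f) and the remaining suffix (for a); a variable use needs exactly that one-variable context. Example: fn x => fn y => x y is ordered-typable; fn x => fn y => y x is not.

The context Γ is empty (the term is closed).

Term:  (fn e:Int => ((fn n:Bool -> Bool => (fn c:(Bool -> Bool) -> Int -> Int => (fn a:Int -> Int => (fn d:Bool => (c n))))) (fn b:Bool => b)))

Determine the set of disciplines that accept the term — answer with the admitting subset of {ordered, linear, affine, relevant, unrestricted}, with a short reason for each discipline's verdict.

admitted in: affine, unrestricted
counts: e (bound) ×0; n (bound) ×1; c (bound) ×1; a (bound) ×0; d (bound) ×0; b (bound) ×1
use order (left to right): c, n, b
typing: the term checks, with type Int -> ((Bool -> Bool) -> Int -> Int) -> (Int -> Int) -> Bool -> Int -> Int
ordered: ✗ — unused: e, a, d — weakening required
linear: ✗ — unused: e, a, d — weakening required
affine: ✓ — at most one use each (e, n, c, a, d, b)
relevant: ✗ — unused: e, a, d — weakening required
unrestricted: ✓ — simply typable at Int -> ((Bool -> Bool) -> Int -> Int) -> (Int -> Int) -> Bool -> Int -> Int; W, C, E all held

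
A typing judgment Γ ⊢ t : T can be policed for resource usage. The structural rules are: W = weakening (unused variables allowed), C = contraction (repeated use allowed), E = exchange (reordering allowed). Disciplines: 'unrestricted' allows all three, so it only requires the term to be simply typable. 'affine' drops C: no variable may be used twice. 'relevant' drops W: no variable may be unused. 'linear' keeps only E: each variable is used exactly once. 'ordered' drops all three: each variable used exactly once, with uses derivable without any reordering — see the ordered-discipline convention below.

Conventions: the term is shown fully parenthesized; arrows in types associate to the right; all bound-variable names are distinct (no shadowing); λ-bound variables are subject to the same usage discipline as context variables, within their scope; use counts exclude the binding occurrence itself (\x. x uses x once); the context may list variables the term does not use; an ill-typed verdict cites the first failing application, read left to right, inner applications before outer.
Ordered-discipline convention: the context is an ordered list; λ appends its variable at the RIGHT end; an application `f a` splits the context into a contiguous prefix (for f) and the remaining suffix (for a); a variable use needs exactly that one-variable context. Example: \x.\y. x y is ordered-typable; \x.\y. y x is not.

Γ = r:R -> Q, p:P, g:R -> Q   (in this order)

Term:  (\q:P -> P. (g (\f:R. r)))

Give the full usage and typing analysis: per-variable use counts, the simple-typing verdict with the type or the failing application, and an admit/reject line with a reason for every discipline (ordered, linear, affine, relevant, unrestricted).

variable uses: r: 1, p: 0, g: 1, q (bound): 0, f (bound): 0
uses in reading order: g, r
typing: ill-typed: argument of type R -> R -> Q where R is required
ordered: ✗ — not simply typable
linear: ✗ — fails simple typing
affine: ✗ — a type mismatch blocks all five
relevant: ✗ — the type mismatch rejects it
unrestricted: ✗ — not simply typable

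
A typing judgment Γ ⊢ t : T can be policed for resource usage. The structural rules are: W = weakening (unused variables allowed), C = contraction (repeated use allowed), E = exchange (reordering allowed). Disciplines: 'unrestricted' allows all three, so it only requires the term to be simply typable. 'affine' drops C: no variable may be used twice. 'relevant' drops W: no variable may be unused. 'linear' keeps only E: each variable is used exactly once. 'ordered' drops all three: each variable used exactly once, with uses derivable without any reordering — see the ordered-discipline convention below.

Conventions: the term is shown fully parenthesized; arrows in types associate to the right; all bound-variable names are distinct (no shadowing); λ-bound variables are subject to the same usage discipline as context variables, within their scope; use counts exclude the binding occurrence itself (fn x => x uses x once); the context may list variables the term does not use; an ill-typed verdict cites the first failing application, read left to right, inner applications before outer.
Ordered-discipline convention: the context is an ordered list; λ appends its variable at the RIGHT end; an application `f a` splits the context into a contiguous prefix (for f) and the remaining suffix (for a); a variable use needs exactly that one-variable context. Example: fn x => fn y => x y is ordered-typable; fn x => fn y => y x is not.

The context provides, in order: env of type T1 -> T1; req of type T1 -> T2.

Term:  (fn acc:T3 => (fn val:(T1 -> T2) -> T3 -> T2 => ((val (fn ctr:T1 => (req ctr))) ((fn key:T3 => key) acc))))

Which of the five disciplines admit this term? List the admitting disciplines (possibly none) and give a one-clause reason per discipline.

admitted by: affine, unrestricted
use counts: env: 0×; req: 1×; acc [bound]: 1×; val [bound]: 1×; ctr [bound]: 1×; key [bound]: 1×
left-to-right use order: val, req, ctr, key, acc
typing: well-typed at T3 -> ((T1 -> T2) -> T3 -> T2) -> T2
ordered: ✗, unused: env — weakening required
linear: ✗, unused: env — weakening required
affine: ✓, env, req, acc, val, ctr, key: no repeats, contraction unneeded
relevant: ✗, unused: env — weakening required
unrestricted: ✓, simply typable at T3 -> ((T1 -> T2) -> T3 -> T2) -> T2; W, C, E all held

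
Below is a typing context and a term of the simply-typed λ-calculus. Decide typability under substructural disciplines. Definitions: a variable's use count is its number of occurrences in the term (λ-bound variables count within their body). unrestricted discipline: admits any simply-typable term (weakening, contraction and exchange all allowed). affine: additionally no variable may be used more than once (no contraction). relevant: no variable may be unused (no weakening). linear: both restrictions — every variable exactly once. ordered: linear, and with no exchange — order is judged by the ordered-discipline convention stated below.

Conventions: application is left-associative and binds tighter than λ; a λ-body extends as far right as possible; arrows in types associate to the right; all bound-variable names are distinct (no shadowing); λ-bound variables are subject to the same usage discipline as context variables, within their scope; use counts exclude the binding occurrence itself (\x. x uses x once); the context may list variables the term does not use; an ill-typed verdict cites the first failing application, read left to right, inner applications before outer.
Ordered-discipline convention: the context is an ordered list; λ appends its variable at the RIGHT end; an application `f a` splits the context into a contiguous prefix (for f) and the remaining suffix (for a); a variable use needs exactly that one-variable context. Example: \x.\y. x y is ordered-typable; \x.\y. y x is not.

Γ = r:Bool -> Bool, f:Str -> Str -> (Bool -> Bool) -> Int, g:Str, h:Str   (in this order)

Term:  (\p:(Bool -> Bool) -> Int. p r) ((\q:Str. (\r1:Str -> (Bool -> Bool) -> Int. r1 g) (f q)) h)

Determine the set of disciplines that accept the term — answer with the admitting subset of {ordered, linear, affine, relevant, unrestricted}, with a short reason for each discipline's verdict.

accepted by: linear, affine, relevant, unrestricted
variable uses: r=1, f=1, g=1, h=1, p [bound]=1, q [bound]=1, r1 [bound]=1
order of uses: p, r, r1, g, f, q, h
typing: well-typed — term : Int
ordered ✗ (no ordered split (uses run p, r, r1, g, f, q, h))
linear ✓ (single use per variable (r, f, g, h, p, q, r1))
affine ✓ (no duplicate uses among r, f, g, h, p, q, r1)
relevant ✓ (every one of r, f, g, h, p, q, r1 appears)
unrestricted ✓ (typability at Int is all that's needed)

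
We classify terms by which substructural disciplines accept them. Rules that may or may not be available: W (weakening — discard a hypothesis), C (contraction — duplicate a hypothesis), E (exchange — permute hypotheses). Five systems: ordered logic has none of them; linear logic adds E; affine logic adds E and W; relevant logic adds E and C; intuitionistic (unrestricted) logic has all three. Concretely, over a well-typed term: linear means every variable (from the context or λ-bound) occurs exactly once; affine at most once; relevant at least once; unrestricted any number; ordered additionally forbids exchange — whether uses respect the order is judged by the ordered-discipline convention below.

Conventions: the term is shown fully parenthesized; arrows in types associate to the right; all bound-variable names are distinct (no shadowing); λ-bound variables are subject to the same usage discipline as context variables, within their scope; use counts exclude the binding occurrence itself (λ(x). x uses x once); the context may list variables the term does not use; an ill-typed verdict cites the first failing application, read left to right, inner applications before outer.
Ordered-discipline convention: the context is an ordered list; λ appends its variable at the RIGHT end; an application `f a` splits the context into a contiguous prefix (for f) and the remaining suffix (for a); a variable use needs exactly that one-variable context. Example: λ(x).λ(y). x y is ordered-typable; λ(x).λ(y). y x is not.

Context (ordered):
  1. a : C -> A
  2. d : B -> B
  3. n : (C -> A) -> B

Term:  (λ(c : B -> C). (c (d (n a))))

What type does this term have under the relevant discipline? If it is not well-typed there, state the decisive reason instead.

term : (B -> C) -> C
variable uses: a=1; d=1; n=1; c (bound)=1
use order (left to right): c, d, n, a
typing: well-typed at (B -> C) -> C
across the five disciplines: ordered ✗ · linear ✓ · affine ✓ · relevant ✓ · unrestricted ✓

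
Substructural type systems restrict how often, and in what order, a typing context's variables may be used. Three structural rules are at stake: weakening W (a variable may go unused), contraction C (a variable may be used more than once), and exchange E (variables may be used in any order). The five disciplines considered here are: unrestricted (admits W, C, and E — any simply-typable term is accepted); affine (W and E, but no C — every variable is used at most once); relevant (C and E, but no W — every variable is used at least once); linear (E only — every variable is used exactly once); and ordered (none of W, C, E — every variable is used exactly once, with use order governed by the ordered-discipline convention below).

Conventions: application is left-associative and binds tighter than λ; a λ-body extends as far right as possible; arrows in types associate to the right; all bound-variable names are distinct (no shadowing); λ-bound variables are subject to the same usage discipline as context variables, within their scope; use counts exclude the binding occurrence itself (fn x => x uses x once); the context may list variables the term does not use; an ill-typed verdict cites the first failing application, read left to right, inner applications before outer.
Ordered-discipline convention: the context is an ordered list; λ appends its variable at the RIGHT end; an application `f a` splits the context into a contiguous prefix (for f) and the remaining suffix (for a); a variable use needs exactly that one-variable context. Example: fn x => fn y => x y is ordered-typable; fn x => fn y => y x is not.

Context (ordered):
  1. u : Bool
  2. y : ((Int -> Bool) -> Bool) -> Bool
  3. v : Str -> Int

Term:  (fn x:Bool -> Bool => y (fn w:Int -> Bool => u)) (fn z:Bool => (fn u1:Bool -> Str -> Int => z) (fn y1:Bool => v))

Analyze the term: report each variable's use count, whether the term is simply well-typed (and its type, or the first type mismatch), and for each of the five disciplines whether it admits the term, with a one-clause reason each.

usage: u: 1×; y: 1×; v: 1×; x (λ-bound): 0×; w (λ-bound): 0×; z (λ-bound): 1×; u1 (λ-bound): 0×; y1 (λ-bound): 0×
left-to-right use order: y, u, z, v
typing: well-typed — term : Bool
ordered ✗ (unused: x, w, u1, y1 — weakening required)
linear ✗ (unused: x, w, u1, y1 — weakening required)
affine ✓ (none of u, y, v, x, w, z, u1, y1 used more than once)
relevant ✗ (unused: x, w, u1, y1 — weakening required)
unrestricted ✓ (type-checks (Bool) and nothing is barred)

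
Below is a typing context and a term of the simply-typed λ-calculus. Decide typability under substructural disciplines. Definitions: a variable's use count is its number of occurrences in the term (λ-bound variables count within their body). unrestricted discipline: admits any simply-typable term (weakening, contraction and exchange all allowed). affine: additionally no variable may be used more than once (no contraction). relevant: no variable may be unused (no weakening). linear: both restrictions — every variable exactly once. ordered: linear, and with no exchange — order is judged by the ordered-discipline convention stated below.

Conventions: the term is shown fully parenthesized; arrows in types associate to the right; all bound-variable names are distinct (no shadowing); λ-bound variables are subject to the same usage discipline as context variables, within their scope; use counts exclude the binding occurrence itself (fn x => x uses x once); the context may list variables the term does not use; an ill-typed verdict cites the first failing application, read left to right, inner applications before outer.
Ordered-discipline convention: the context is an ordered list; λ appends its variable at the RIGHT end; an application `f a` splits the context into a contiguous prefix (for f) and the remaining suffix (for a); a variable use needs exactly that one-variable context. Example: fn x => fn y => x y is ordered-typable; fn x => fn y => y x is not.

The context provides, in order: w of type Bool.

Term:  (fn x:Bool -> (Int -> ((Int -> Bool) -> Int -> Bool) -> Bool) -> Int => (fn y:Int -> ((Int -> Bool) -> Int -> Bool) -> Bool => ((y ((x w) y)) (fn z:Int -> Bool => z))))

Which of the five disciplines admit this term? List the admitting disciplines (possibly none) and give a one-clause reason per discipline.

accepted by: relevant, unrestricted
variable uses: w ×1, x [bound] ×1, y [bound] ×2, z [bound] ×1
use order (left to right): y, x, w, y, z
typing: the term checks, with type (Bool -> (Int -> ((Int -> Bool) -> Int -> Bool) -> Bool) -> Int) -> (Int -> ((Int -> Bool) -> Int -> Bool) -> Bool) -> Bool
ordered ✗ (repeated use of y ×2)
linear ✗ (repeated use of y ×2)
affine ✗ (repeated use of y ×2)
relevant ✓ (w, x, y, z: all used, weakening unneeded)
unrestricted ✓ (typability at (Bool -> (Int -> ((Int -> Bool) -> Int -> Bool) -> Bool) -> Int) -> (Int -> ((Int -> Bool) -> Int -> Bool) -> Bool) -> Bool is all that's needed)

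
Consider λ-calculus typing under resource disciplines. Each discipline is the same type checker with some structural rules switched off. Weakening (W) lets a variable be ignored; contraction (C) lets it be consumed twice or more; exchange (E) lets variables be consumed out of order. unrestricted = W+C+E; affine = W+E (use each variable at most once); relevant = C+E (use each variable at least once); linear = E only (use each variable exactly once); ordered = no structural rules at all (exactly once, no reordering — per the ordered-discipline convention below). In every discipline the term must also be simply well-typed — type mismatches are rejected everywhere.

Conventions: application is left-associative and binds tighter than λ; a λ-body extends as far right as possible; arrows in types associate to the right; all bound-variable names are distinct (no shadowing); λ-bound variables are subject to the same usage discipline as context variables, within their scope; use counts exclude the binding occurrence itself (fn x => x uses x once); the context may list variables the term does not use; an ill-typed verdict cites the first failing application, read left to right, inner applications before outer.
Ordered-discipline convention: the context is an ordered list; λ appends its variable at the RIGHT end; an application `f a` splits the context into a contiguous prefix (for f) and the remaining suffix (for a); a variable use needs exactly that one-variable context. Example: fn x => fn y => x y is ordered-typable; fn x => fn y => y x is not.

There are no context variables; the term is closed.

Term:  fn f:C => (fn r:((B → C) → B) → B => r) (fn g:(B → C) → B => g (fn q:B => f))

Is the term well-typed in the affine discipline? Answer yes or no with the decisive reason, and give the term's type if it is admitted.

yes — f, r, g, q: no repeats, contraction unneeded; term : C → ((B → C) → B) → B
usage: f [bound] ×1; r [bound] ×1; g [bound] ×1; q [bound] ×0
left-to-right use order: r, g, f
typing: the term checks, with type C → ((B → C) → B) → B
per-discipline verdicts: ordered ✗ | linear ✗ | affine ✓ | relevant ✗ | unrestricted ✓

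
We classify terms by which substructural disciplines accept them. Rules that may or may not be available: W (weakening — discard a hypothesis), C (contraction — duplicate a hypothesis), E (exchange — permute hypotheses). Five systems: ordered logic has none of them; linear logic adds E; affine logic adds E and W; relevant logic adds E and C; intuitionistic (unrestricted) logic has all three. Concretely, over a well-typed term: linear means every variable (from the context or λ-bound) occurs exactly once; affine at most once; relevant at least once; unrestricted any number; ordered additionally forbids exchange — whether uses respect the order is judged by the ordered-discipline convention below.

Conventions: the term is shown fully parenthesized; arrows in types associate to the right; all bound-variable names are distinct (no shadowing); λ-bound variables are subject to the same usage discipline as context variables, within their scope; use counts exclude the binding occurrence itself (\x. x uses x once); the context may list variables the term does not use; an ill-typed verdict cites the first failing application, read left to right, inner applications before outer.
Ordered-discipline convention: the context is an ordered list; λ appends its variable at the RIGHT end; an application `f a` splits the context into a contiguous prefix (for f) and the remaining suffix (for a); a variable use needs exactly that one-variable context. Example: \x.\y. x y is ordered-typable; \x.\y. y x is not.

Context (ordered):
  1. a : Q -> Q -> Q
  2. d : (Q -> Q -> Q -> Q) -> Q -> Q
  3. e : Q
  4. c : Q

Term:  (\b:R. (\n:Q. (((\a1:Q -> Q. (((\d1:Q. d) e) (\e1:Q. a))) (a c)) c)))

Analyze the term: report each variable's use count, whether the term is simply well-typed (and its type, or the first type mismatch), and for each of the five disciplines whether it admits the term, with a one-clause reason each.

counts: a: 2×; d: 1×; e: 1×; c: 2×; b [bound]: 0×; n [bound]: 0×; a1 [bound]: 0×; d1 [bound]: 0×; e1 [bound]: 0×
order of uses: d, e, a, a, c, c
typing: ✓ — R -> Q -> Q
ordered: ✗, uses contraction: a ×2, c ×2; b, n, a1, d1, e1 never used (weakening)
linear: ✗, uses contraction: a ×2, c ×2; b, n, a1, d1, e1 never used (weakening)
affine: ✗, uses contraction: a ×2, c ×2
relevant: ✗, b, n, a1, d1, e1 never used (weakening)
unrestricted: ✓, well-typed at R -> Q -> Q; no restrictions here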